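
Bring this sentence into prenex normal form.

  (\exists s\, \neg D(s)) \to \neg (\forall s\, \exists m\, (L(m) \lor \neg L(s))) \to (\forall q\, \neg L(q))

\forall s\, \forall c\, \exists m\, \forall q\, (D(s) \lor L(m) \lor \neg L(c) \lor \neg L(q))

Rewrite implications/biconditionals: A → B as ¬A ∨ B.
  \neg (\exists s\, \neg D(s)) \lor \neg \neg (\forall s\, \exists m\, (L(m) \lor \neg L(s))) \lor (\forall q\, \neg L(q))
Drive negations inward (¬∀x A ≡ ∃x ¬A, ¬∃x A ≡ ∀x ¬A, De Morgan for ∧/∨):
  (\forall s\, D(s)) \lor (\forall s\, \exists m\, (L(m) \lor \neg L(s))) \lor (\forall q\, \neg L(q))
Standardize variables apart so no two quantifiers bind the same name: s↦c.
  (\forall s\, D(s)) \lor (\forall c\, \exists m\, (L(m) \lor \neg L(c))) \lor (\forall q\, \neg L(q))
Finally move all quantifiers to the prefix:
  \forall s\, \forall c\, \exists m\, \forall q\, (D(s) \lor L(m) \lor \neg L(c) \lor \neg L(q))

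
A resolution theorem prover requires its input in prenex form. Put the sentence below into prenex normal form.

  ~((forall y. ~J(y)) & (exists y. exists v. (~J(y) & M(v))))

exists y. forall v1. forall v. (J(y) | J(v1) | ~M(v))

Move each ¬ inward, flipping quantifiers it crosses:
  (exists y. J(y)) | (forall y. forall v. (J(y) | ~M(v)))
Rename bound variables to avoid capture: y↦v1.
  (exists y. J(y)) | (forall v1. forall v. (J(v1) | ~M(v)))
Finally move all quantifiers to the prefix:
  exists y. forall v1. forall v. (J(y) | J(v1) | ~M(v))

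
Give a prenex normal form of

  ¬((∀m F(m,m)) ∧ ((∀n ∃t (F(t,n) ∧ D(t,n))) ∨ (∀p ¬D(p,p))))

∃m ∃n ∀t ∃p (¬F(m,m) ∨ (¬F(t,n) ∨ ¬D(t,n)) ∧ D(p,p))

Push ¬ through the quantifiers and connectives to reach negation normal form:
  (∃m ¬F(m,m)) ∨ (∃n ∀t (¬F(t,n) ∨ ¬D(t,n))) ∧ (∃p D(p,p))
All bound variables are already distinct, so no renaming is needed.
Finally move all quantifiers to the prefix:
  ∃m ∃n ∀t ∃p (¬F(m,m) ∨ (¬F(t,n) ∨ ¬D(t,n)) ∧ D(p,p))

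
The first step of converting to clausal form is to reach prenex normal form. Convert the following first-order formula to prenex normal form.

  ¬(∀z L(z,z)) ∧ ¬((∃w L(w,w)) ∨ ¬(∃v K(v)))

Move each ¬ inward, flipping quantifiers it crosses:
  (∃z ¬L(z,z)) ∧ (∀w ¬L(w,w)) ∧ (∃v K(v))
Pull the quantifiers to the front (each side's bound variable is not free in the other side):
  ∃z ∀w ∃v (¬L(z,z) ∧ ¬L(w,w) ∧ K(v))

∃z ∀w ∃v (¬L(z,z) ∧ ¬L(w,w) ∧ K(v))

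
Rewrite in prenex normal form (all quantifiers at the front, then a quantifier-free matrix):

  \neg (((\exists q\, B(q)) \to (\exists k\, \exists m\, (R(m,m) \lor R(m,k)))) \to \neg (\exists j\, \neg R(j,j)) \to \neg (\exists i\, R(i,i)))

Eliminate → and ↔ using ¬ and ∨.
  \neg (\neg (\neg (\exists q\, B(q)) \lor (\exists k\, \exists m\, (R(m,m) \lor R(m,k)))) \lor \neg \neg (\exists j\, \neg R(j,j)) \lor \neg (\exists i\, R(i,i)))
Move each ¬ inward, flipping quantifiers it crosses:
  ((\forall q\, \neg B(q)) \lor (\exists k\, \exists m\, (R(m,m) \lor R(m,k)))) \land (\forall j\, R(j,j)) \land (\exists i\, R(i,i))
All bound variables are already distinct, so no renaming is needed.
Extract every quantifier outward, since the variables are now distinct and don't occur free across branches:
  \forall q\, \exists k\, \exists m\, \forall j\, \exists i\, ((\neg B(q) \lor R(m,m) \lor R(m,k)) \land R(j,j) \land R(i,i))

\forall q\, \exists k\, \exists m\, \forall j\, \exists i\, ((\neg B(q) \lor R(m,m) \lor R(m,k)) \land R(j,j) \land R(i,i))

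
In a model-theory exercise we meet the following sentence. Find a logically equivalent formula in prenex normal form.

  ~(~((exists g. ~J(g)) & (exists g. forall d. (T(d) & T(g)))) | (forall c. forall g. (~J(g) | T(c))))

Drive negations inward (¬∀x A ≡ ∃x ¬A, ¬∃x A ≡ ∀x ¬A, De Morgan for ∧/∨):
  (exists g. ~J(g)) & (exists g. forall d. (T(d) & T(g))) & (exists c. exists g. (J(g) & ~T(c)))
Standardize variables apart so no two quantifiers bind the same name: g↦z1, g↦q.
  (exists g. ~J(g)) & (exists z1. forall d. (T(d) & T(z1))) & (exists c. exists q. (J(q) & ~T(c)))
Finally move all quantifiers to the prefix:
  exists g. exists z1. forall d. exists c. exists q. (~J(g) & T(d) & T(z1) & J(q) & ~T(c))

exists g. exists z1. forall d. exists c. exists q. (~J(g) & T(d) & T(z1) & J(q) & ~T(c))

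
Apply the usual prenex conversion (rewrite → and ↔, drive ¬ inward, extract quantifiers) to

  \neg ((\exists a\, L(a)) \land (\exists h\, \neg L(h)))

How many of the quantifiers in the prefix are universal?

Move each ¬ inward, flipping quantifiers it crosses:
  (\forall a\, \neg L(a)) \lor (\forall h\, L(h))
Extract every quantifier outward, since the variables are now distinct and don't occur free across branches:
  \forall a\, \forall h\, (\neg L(a) \lor L(h))
The prefix is \forall a \forall h: 2 universal, 0 existential.

2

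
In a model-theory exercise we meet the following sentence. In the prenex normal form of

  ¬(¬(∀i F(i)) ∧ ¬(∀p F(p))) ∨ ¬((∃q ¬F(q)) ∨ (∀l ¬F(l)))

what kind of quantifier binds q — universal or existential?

universal

Drive negations inward (¬∀x A ≡ ∃x ¬A, ¬∃x A ≡ ∀x ¬A, De Morgan for ∧/∨):
  (∀i F(i)) ∨ (∀p F(p)) ∨ (∀q F(q)) ∧ (∃l F(l))
All bound variables are already distinct, so no renaming is needed.
Extract every quantifier outward, since the variables are now distinct and don't occur free across branches:
  ∀i ∀p ∀q ∃l (F(i) ∨ F(p) ∨ F(q) ∧ F(l))
The quantifier ∃q sits under an odd number of negations, so it flips to ∀q.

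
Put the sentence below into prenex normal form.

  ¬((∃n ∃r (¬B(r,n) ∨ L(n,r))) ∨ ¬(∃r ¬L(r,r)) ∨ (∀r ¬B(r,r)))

∀n ∀r ∃q ∃w (B(r,n) ∧ ¬L(n,r) ∧ ¬L(q,q) ∧ B(w,w))

Push ¬ through the quantifiers and connectives to reach negation normal form:
  (∀n ∀r (B(r,n) ∧ ¬L(n,r))) ∧ (∃r ¬L(r,r)) ∧ (∃r B(r,r))
Rename bound variables to avoid capture: r↦q, r↦w.
  (∀n ∀r (B(r,n) ∧ ¬L(n,r))) ∧ (∃q ¬L(q,q)) ∧ (∃w B(w,w))
Finally move all quantifiers to the prefix:
  ∀n ∀r ∃q ∃w (B(r,n) ∧ ¬L(n,r) ∧ ¬L(q,q) ∧ B(w,w))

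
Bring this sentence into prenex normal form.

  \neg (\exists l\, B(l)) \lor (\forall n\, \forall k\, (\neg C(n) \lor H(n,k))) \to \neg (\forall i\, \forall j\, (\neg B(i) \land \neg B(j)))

\exists l\, \exists n\, \exists k\, \exists i\, \exists j\, (B(l) \land C(n) \land \neg H(n,k) \lor B(i) \lor B(j))

First replace A → B with ¬A ∨ B.
  \neg (\neg (\exists l\, B(l)) \lor (\forall n\, \forall k\, (\neg C(n) \lor H(n,k)))) \lor \neg (\forall i\, \forall j\, (\neg B(i) \land \neg B(j)))
Push ¬ through the quantifiers and connectives to reach negation normal form:
  (\exists l\, B(l)) \land (\exists n\, \exists k\, (C(n) \land \neg H(n,k))) \lor (\exists i\, \exists j\, (B(i) \lor B(j)))
All bound variables are already distinct, so no renaming is needed.
Pull the quantifiers to the front (each side's bound variable is not free in the other side):
  \exists l\, \exists n\, \exists k\, \exists i\, \exists j\, (B(l) \land C(n) \land \neg H(n,k) \lor B(i) \lor B(j))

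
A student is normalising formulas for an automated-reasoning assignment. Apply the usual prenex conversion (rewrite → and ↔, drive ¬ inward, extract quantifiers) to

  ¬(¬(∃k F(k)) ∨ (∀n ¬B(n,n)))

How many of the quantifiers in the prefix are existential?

Drive negations inward (¬∀x A ≡ ∃x ¬A, ¬∃x A ≡ ∀x ¬A, De Morgan for ∧/∨):
  (∃k F(k)) ∧ (∃n B(n,n))
All bound variables are already distinct, so no renaming is needed.
Pull the quantifiers to the front (each side's bound variable is not free in the other side):
  ∃k ∃n (F(k) ∧ B(n,n))
The prefix is ∃k ∃n: 0 universal, 2 existential.

2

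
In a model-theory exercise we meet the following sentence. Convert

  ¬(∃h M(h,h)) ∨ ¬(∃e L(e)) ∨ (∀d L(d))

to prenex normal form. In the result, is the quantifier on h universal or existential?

Drive negations inward (¬∀x A ≡ ∃x ¬A, ¬∃x A ≡ ∀x ¬A, De Morgan for ∧/∨):
  (∀h ¬M(h,h)) ∨ (∀e ¬L(e)) ∨ (∀d L(d))
All bound variables are already distinct, so no renaming is needed.
Extract every quantifier outward, since the variables are now distinct and don't occur free across branches:
  ∀h ∀e ∀d (¬M(h,h) ∨ ¬L(e) ∨ L(d))
The quantifier ∃h sits under an odd number of negations, so it flips to ∀h.

universal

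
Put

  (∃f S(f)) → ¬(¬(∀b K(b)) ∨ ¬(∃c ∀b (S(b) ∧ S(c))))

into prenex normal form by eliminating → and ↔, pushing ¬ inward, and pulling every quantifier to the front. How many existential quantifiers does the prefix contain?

1

Rewrite implications/biconditionals: A → B as ¬A ∨ B.
  ¬(∃f S(f)) ∨ ¬(¬(∀b K(b)) ∨ ¬(∃c ∀b (S(b) ∧ S(c))))
Drive negations inward (¬∀x A ≡ ∃x ¬A, ¬∃x A ≡ ∀x ¬A, De Morgan for ∧/∨):
  (∀f ¬S(f)) ∨ (∀b K(b)) ∧ (∃c ∀b (S(b) ∧ S(c)))
Give each quantifier a distinct variable: b↦t.
  (∀f ¬S(f)) ∨ (∀b K(b)) ∧ (∃c ∀t (S(t) ∧ S(c)))
Pull the quantifiers to the front (each side's bound variable is not free in the other side):
  ∀f ∀b ∃c ∀t (¬S(f) ∨ K(b) ∧ S(t) ∧ S(c))
The prefix is ∀f ∀b ∃c ∀t: 3 universal, 1 existential.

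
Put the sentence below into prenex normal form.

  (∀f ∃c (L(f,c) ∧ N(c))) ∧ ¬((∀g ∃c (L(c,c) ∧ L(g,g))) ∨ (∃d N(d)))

∀f ∃c ∃g ∀y ∀d (L(f,c) ∧ N(c) ∧ (¬L(y,y) ∨ ¬L(g,g)) ∧ ¬N(d))

Push ¬ through the quantifiers and connectives to reach negation normal form:
  (∀f ∃c (L(f,c) ∧ N(c))) ∧ (∃g ∀c (¬L(c,c) ∨ ¬L(g,g))) ∧ (∀d ¬N(d))
Standardize variables apart so no two quantifiers bind the same name: c↦y.
  (∀f ∃c (L(f,c) ∧ N(c))) ∧ (∃g ∀y (¬L(y,y) ∨ ¬L(g,g))) ∧ (∀d ¬N(d))
Pull the quantifiers to the front (each side's bound variable is not free in the other side):
  ∀f ∃c ∃g ∀y ∀d (L(f,c) ∧ N(c) ∧ (¬L(y,y) ∨ ¬L(g,g)) ∧ ¬N(d))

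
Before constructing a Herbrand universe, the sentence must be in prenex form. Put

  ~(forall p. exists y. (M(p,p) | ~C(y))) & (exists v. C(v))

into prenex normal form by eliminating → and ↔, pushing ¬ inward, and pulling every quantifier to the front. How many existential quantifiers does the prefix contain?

Drive negations inward (¬∀x A ≡ ∃x ¬A, ¬∃x A ≡ ∀x ¬A, De Morgan for ∧/∨):
  (exists p. forall y. (~M(p,p) & C(y))) & (exists v. C(v))
Pull the quantifiers to the front (each side's bound variable is not free in the other side):
  exists p. forall y. exists v. (~M(p,p) & C(y) & C(v))
The prefix is exists p forall y exists v: 1 universal, 2 existential.

2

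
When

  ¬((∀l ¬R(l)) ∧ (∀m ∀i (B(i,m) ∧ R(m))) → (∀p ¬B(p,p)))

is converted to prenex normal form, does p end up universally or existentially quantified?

existential

Eliminate → and ↔ using ¬ and ∨.
  ¬(¬((∀l ¬R(l)) ∧ (∀m ∀i (B(i,m) ∧ R(m)))) ∨ (∀p ¬B(p,p)))
Drive negations inward (¬∀x A ≡ ∃x ¬A, ¬∃x A ≡ ∀x ¬A, De Morgan for ∧/∨):
  (∀l ¬R(l)) ∧ (∀m ∀i (B(i,m) ∧ R(m))) ∧ (∃p B(p,p))
All bound variables are already distinct, so no renaming is needed.
Finally move all quantifiers to the prefix:
  ∀l ∀m ∀i ∃p (¬R(l) ∧ B(i,m) ∧ R(m) ∧ B(p,p))
The quantifier ∀p sits under an odd number of negations (counting the antecedent side of each →), so it flips to ∃p.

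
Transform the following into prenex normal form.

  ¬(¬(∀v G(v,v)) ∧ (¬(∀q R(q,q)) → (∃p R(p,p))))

First replace A → B with ¬A ∨ B.
  ¬(¬(∀v G(v,v)) ∧ (¬¬(∀q R(q,q)) ∨ (∃p R(p,p))))
Move each ¬ inward, flipping quantifiers it crosses:
  (∀v G(v,v)) ∨ (∃q ¬R(q,q)) ∧ (∀p ¬R(p,p))
All bound variables are already distinct, so no renaming is needed.
Extract every quantifier outward, since the variables are now distinct and don't occur free across branches:
  ∀v ∃q ∀p (G(v,v) ∨ ¬R(q,q) ∧ ¬R(p,p))

∀v ∃q ∀p (G(v,v) ∨ ¬R(q,q) ∧ ¬R(p,p))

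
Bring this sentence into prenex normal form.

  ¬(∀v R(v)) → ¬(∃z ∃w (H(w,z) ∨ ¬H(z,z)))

∀v ∀z ∀w (R(v) ∨ ¬H(w,z) ∧ H(z,z))

Rewrite implications/biconditionals: A → B as ¬A ∨ B.
  ¬¬(∀v R(v)) ∨ ¬(∃z ∃w (H(w,z) ∨ ¬H(z,z)))
Push ¬ through the quantifiers and connectives to reach negation normal form:
  (∀v R(v)) ∨ (∀z ∀w (¬H(w,z) ∧ H(z,z)))
Finally move all quantifiers to the prefix:
  ∀v ∀z ∀w (R(v) ∨ ¬H(w,z) ∧ H(z,z))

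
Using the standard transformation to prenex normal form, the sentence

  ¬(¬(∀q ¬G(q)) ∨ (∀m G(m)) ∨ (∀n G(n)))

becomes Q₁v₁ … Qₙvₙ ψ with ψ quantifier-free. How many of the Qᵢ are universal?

Move each ¬ inward, flipping quantifiers it crosses:
  (∀q ¬G(q)) ∧ (∃m ¬G(m)) ∧ (∃n ¬G(n))
Pull the quantifiers to the front (each side's bound variable is not free in the other side):
  ∀q ∃m ∃n (¬G(q) ∧ ¬G(m) ∧ ¬G(n))
The prefix is ∀q ∃m ∃n: 1 universal, 2 existential.

1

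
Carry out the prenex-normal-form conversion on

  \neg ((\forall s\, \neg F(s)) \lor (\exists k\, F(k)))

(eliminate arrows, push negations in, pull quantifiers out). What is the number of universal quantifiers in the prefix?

1

Drive negations inward (¬∀x A ≡ ∃x ¬A, ¬∃x A ≡ ∀x ¬A, De Morgan for ∧/∨):
  (\exists s\, F(s)) \land (\forall k\, \neg F(k))
Pull the quantifiers to the front (each side's bound variable is not free in the other side):
  \exists s\, \forall k\, (F(s) \land \neg F(k))
The prefix is \exists s \forall k: 1 universal, 1 existential.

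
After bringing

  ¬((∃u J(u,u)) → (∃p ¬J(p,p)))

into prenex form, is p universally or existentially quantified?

universal

First replace A → B with ¬A ∨ B.
  ¬(¬(∃u J(u,u)) ∨ (∃p ¬J(p,p)))
Drive negations inward (¬∀x A ≡ ∃x ¬A, ¬∃x A ≡ ∀x ¬A, De Morgan for ∧/∨):
  (∃u J(u,u)) ∧ (∀p J(p,p))
All bound variables are already distinct, so no renaming is needed.
Finally move all quantifiers to the prefix:
  ∃u ∀p (J(u,u) ∧ J(p,p))
The quantifier ∃p sits under an odd number of negations (counting the antecedent side of each →), so it flips to ∀p.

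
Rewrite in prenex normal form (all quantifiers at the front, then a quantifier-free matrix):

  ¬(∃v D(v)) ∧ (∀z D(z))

Push ¬ through the quantifiers and connectives to reach negation normal form:
  (∀v ¬D(v)) ∧ (∀z D(z))
All bound variables are already distinct, so no renaming is needed.
Pull the quantifiers to the front (each side's bound variable is not free in the other side):
  ∀v ∀z (¬D(v) ∧ D(z))

∀v ∀z (¬D(v) ∧ D(z))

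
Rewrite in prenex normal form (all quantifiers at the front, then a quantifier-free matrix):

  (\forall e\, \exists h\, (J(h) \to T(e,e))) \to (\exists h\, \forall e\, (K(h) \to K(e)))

Rewrite implications/biconditionals: A → B as ¬A ∨ B.
  \neg (\forall e\, \exists h\, (\neg J(h) \lor T(e,e))) \lor (\exists h\, \forall e\, (\neg K(h) \lor K(e)))
Move each ¬ inward, flipping quantifiers it crosses:
  (\exists e\, \forall h\, (J(h) \land \neg T(e,e))) \lor (\exists h\, \forall e\, (\neg K(h) \lor K(e)))
Give each quantifier a distinct variable: h↦u, e↦y.
  (\exists e\, \forall h\, (J(h) \land \neg T(e,e))) \lor (\exists u\, \forall y\, (\neg K(u) \lor K(y)))
Finally move all quantifiers to the prefix:
  \exists e\, \forall h\, \exists u\, \forall y\, (J(h) \land \neg T(e,e) \lor \neg K(u) \lor K(y))

\exists e\, \forall h\, \exists u\, \forall y\, (J(h) \land \neg T(e,e) \lor \neg K(u) \lor K(y))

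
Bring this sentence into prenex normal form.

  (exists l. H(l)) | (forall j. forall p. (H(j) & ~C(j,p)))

exists l. forall j. forall p. (H(l) | H(j) & ~C(j,p))

Finally move all quantifiers to the prefix:
  exists l. forall j. forall p. (H(l) | H(j) & ~C(j,p))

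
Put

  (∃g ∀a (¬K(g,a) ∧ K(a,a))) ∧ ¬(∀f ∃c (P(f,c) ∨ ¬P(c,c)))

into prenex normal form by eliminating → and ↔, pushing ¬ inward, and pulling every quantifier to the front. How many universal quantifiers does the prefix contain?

Drive negations inward (¬∀x A ≡ ∃x ¬A, ¬∃x A ≡ ∀x ¬A, De Morgan for ∧/∨):
  (∃g ∀a (¬K(g,a) ∧ K(a,a))) ∧ (∃f ∀c (¬P(f,c) ∧ P(c,c)))
All bound variables are already distinct, so no renaming is needed.
Extract every quantifier outward, since the variables are now distinct and don't occur free across branches:
  ∃g ∀a ∃f ∀c (¬K(g,a) ∧ K(a,a) ∧ ¬P(f,c) ∧ P(c,c))
The prefix is ∃g ∀a ∃f ∀c: 2 universal, 2 existential.

2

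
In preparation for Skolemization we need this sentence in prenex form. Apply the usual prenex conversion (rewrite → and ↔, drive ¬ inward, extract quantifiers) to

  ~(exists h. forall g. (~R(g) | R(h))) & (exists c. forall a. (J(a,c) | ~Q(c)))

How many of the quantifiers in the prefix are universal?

2

Drive negations inward (¬∀x A ≡ ∃x ¬A, ¬∃x A ≡ ∀x ¬A, De Morgan for ∧/∨):
  (forall h. exists g. (R(g) & ~R(h))) & (exists c. forall a. (J(a,c) | ~Q(c)))
All bound variables are already distinct, so no renaming is needed.
Pull the quantifiers to the front (each side's bound variable is not free in the other side):
  forall h. exists g. exists c. forall a. (R(g) & ~R(h) & (J(a,c) | ~Q(c)))
The prefix is forall h exists g exists c forall a: 2 universal, 2 existential.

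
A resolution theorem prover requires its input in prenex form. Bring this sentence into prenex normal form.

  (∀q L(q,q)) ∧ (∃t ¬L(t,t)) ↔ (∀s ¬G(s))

Eliminate → and ↔ using ¬ and ∨; A ↔ B as (¬A ∨ B) ∧ (¬B ∨ A).
  (¬((∀q L(q,q)) ∧ (∃t ¬L(t,t))) ∨ (∀s ¬G(s))) ∧ (¬(∀s ¬G(s)) ∨ (∀q L(q,q)) ∧ (∃t ¬L(t,t)))
Push ¬ through the quantifiers and connectives to reach negation normal form:
  ((∃q ¬L(q,q)) ∨ (∀t L(t,t)) ∨ (∀s ¬G(s))) ∧ ((∃s G(s)) ∨ (∀q L(q,q)) ∧ (∃t ¬L(t,t)))
Rename bound variables to avoid capture: s↦x1, q↦p, t↦z1.
  ((∃q ¬L(q,q)) ∨ (∀t L(t,t)) ∨ (∀s ¬G(s))) ∧ ((∃x1 G(x1)) ∨ (∀p L(p,p)) ∧ (∃z1 ¬L(z1,z1)))
Extract every quantifier outward, since the variables are now distinct and don't occur free across branches:
  ∃q ∀t ∀s ∃x1 ∀p ∃z1 ((¬L(q,q) ∨ L(t,t) ∨ ¬G(s)) ∧ (G(x1) ∨ L(p,p) ∧ ¬L(z1,z1)))

∃q ∀t ∀s ∃x1 ∀p ∃z1 ((¬L(q,q) ∨ L(t,t) ∨ ¬G(s)) ∧ (G(x1) ∨ L(p,p) ∧ ¬L(z1,z1)))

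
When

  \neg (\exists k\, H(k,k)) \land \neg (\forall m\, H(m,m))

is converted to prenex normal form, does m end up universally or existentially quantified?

Move each ¬ inward, flipping quantifiers it crosses:
  (\forall k\, \neg H(k,k)) \land (\exists m\, \neg H(m,m))
Extract every quantifier outward, since the variables are now distinct and don't occur free across branches:
  \forall k\, \exists m\, (\neg H(k,k) \land \neg H(m,m))
The quantifier \forall m sits under an odd number of negations, so it flips to \exists m.

existential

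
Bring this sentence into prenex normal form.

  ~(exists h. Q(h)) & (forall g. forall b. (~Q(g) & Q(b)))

Push ¬ through the quantifiers and connectives to reach negation normal form:
  (forall h. ~Q(h)) & (forall g. forall b. (~Q(g) & Q(b)))
All bound variables are already distinct, so no renaming is needed.
Extract every quantifier outward, since the variables are now distinct and don't occur free across branches:
  forall h. forall g. forall b. (~Q(h) & ~Q(g) & Q(b))

forall h. forall g. forall b. (~Q(h) & ~Q(g) & Q(b))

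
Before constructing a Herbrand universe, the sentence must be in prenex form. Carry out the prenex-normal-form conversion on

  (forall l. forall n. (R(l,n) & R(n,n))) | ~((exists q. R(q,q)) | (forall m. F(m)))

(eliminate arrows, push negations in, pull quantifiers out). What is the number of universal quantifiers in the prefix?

3

Push ¬ through the quantifiers and connectives to reach negation normal form:
  (forall l. forall n. (R(l,n) & R(n,n))) | (forall q. ~R(q,q)) & (exists m. ~F(m))
Finally move all quantifiers to the prefix:
  forall l. forall n. forall q. exists m. (R(l,n) & R(n,n) | ~R(q,q) & ~F(m))
The prefix is forall l forall n forall q exists m: 3 universal, 1 existential.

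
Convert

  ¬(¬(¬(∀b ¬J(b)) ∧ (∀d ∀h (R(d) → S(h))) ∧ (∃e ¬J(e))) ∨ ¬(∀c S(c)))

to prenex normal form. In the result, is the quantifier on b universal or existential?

First replace A → B with ¬A ∨ B.
  ¬(¬(¬(∀b ¬J(b)) ∧ (∀d ∀h (¬R(d) ∨ S(h))) ∧ (∃e ¬J(e))) ∨ ¬(∀c S(c)))
Move each ¬ inward, flipping quantifiers it crosses:
  (∃b J(b)) ∧ (∀d ∀h (¬R(d) ∨ S(h))) ∧ (∃e ¬J(e)) ∧ (∀c S(c))
All bound variables are already distinct, so no renaming is needed.
Extract every quantifier outward, since the variables are now distinct and don't occur free across branches:
  ∃b ∀d ∀h ∃e ∀c (J(b) ∧ (¬R(d) ∨ S(h)) ∧ ¬J(e) ∧ S(c))
The quantifier ∀b sits under an odd number of negations (counting the antecedent side of each →), so it flips to ∃b.

existential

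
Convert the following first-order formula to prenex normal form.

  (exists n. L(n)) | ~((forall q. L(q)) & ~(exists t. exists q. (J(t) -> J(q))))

Rewrite implications/biconditionals: A → B as ¬A ∨ B.
  (exists n. L(n)) | ~((forall q. L(q)) & ~(exists t. exists q. (~J(t) | J(q))))
Drive negations inward (¬∀x A ≡ ∃x ¬A, ¬∃x A ≡ ∀x ¬A, De Morgan for ∧/∨):
  (exists n. L(n)) | (exists q. ~L(q)) | (exists t. exists q. (~J(t) | J(q)))
Standardize variables apart so no two quantifiers bind the same name: q↦y.
  (exists n. L(n)) | (exists q. ~L(q)) | (exists t. exists y. (~J(t) | J(y)))
Pull the quantifiers to the front (each side's bound variable is not free in the other side):
  exists n. exists q. exists t. exists y. (L(n) | ~L(q) | ~J(t) | J(y))

exists n. exists q. exists t. exists y. (L(n) | ~L(q) | ~J(t) | J(y))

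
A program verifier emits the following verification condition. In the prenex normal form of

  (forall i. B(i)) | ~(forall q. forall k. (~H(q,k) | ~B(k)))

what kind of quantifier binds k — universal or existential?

Move each ¬ inward, flipping quantifiers it crosses:
  (forall i. B(i)) | (exists q. exists k. (H(q,k) & B(k)))
Pull the quantifiers to the front (each side's bound variable is not free in the other side):
  forall i. exists q. exists k. (B(i) | H(q,k) & B(k))
The quantifier forall k sits under an odd number of negations, so it flips to exists k.

existential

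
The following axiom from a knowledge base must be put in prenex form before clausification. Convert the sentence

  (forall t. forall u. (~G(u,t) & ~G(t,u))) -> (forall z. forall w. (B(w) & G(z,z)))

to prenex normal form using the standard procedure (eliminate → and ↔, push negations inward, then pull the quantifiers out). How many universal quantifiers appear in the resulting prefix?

Rewrite implications/biconditionals: A → B as ¬A ∨ B.
  ~(forall t. forall u. (~G(u,t) & ~G(t,u))) | (forall z. forall w. (B(w) & G(z,z)))
Drive negations inward (¬∀x A ≡ ∃x ¬A, ¬∃x A ≡ ∀x ¬A, De Morgan for ∧/∨):
  (exists t. exists u. (G(u,t) | G(t,u))) | (forall z. forall w. (B(w) & G(z,z)))
All bound variables are already distinct, so no renaming is needed.
Pull the quantifiers to the front (each side's bound variable is not free in the other side):
  exists t. exists u. forall z. forall w. (G(u,t) | G(t,u) | B(w) & G(z,z))
The prefix is exists t exists u forall z forall w: 2 universal, 2 existential.

2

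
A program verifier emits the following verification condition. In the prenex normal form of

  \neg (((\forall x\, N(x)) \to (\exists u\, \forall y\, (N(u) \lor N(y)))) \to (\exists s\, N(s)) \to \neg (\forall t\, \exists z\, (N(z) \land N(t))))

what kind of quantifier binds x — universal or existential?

Eliminate → and ↔ using ¬ and ∨.
  \neg (\neg (\neg (\forall x\, N(x)) \lor (\exists u\, \forall y\, (N(u) \lor N(y)))) \lor \neg (\exists s\, N(s)) \lor \neg (\forall t\, \exists z\, (N(z) \land N(t))))
Drive negations inward (¬∀x A ≡ ∃x ¬A, ¬∃x A ≡ ∀x ¬A, De Morgan for ∧/∨):
  ((\exists x\, \neg N(x)) \lor (\exists u\, \forall y\, (N(u) \lor N(y)))) \land (\exists s\, N(s)) \land (\forall t\, \exists z\, (N(z) \land N(t)))
All bound variables are already distinct, so no renaming is needed.
Finally move all quantifiers to the prefix:
  \exists x\, \exists u\, \forall y\, \exists s\, \forall t\, \exists z\, ((\neg N(x) \lor N(u) \lor N(y)) \land N(s) \land N(z) \land N(t))
The quantifier \forall x sits under an odd number of negations (counting the antecedent side of each →), so it flips to \exists x.

existential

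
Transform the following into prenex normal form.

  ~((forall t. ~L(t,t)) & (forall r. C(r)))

exists t. exists r. (L(t,t) | ~C(r))

Move each ¬ inward, flipping quantifiers it crosses:
  (exists t. L(t,t)) | (exists r. ~C(r))
All bound variables are already distinct, so no renaming is needed.
Finally move all quantifiers to the prefix:
  exists t. exists r. (L(t,t) | ~C(r))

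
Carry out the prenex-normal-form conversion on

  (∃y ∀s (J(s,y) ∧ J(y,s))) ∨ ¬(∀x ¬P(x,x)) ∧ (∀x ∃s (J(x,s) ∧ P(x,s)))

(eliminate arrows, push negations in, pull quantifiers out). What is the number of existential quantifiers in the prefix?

Move each ¬ inward, flipping quantifiers it crosses:
  (∃y ∀s (J(s,y) ∧ J(y,s))) ∨ (∃x P(x,x)) ∧ (∀x ∃s (J(x,s) ∧ P(x,s)))
Rename bound variables to avoid capture: x↦a, s↦z1.
  (∃y ∀s (J(s,y) ∧ J(y,s))) ∨ (∃x P(x,x)) ∧ (∀a ∃z1 (J(a,z1) ∧ P(a,z1)))
Pull the quantifiers to the front (each side's bound variable is not free in the other side):
  ∃y ∀s ∃x ∀a ∃z1 (J(s,y) ∧ J(y,s) ∨ P(x,x) ∧ J(a,z1) ∧ P(a,z1))
The prefix is ∃y ∀s ∃x ∀a ∃z1: 2 universal, 3 existential.

3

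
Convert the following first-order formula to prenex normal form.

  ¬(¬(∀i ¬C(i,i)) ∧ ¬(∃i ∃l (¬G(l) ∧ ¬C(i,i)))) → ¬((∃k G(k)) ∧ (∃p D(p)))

Rewrite implications/biconditionals: A → B as ¬A ∨ B.
  ¬¬(¬(∀i ¬C(i,i)) ∧ ¬(∃i ∃l (¬G(l) ∧ ¬C(i,i)))) ∨ ¬((∃k G(k)) ∧ (∃p D(p)))
Push ¬ through the quantifiers and connectives to reach negation normal form:
  (∃i C(i,i)) ∧ (∀i ∀l (G(l) ∨ C(i,i))) ∨ (∀k ¬G(k)) ∨ (∀p ¬D(p))
Rename bound variables to avoid capture: i↦z.
  (∃i C(i,i)) ∧ (∀z ∀l (G(l) ∨ C(z,z))) ∨ (∀k ¬G(k)) ∨ (∀p ¬D(p))
Finally move all quantifiers to the prefix:
  ∃i ∀z ∀l ∀k ∀p (C(i,i) ∧ (G(l) ∨ C(z,z)) ∨ ¬G(k) ∨ ¬D(p))

∃i ∀z ∀l ∀k ∀p (C(i,i) ∧ (G(l) ∨ C(z,z)) ∨ ¬G(k) ∨ ¬D(p))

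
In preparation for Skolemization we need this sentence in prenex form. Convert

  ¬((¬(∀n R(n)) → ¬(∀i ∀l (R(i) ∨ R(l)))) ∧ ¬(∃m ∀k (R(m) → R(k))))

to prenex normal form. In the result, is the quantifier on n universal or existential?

existential

Rewrite implications/biconditionals: A → B as ¬A ∨ B.
  ¬((¬¬(∀n R(n)) ∨ ¬(∀i ∀l (R(i) ∨ R(l)))) ∧ ¬(∃m ∀k (¬R(m) ∨ R(k))))
Move each ¬ inward, flipping quantifiers it crosses:
  (∃n ¬R(n)) ∧ (∀i ∀l (R(i) ∨ R(l))) ∨ (∃m ∀k (¬R(m) ∨ R(k)))
All bound variables are already distinct, so no renaming is needed.
Finally move all quantifiers to the prefix:
  ∃n ∀i ∀l ∃m ∀k (¬R(n) ∧ (R(i) ∨ R(l)) ∨ ¬R(m) ∨ R(k))
The quantifier ∀n sits under an odd number of negations (counting the antecedent side of each →), so it flips to ∃n.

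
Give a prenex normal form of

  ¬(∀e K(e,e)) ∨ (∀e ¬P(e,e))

Move each ¬ inward, flipping quantifiers it crosses:
  (∃e ¬K(e,e)) ∨ (∀e ¬P(e,e))
Standardize variables apart so no two quantifiers bind the same name: e↦v.
  (∃e ¬K(e,e)) ∨ (∀v ¬P(v,v))
Finally move all quantifiers to the prefix:
  ∃e ∀v (¬K(e,e) ∨ ¬P(v,v))

∃e ∀v (¬K(e,e) ∨ ¬P(v,v))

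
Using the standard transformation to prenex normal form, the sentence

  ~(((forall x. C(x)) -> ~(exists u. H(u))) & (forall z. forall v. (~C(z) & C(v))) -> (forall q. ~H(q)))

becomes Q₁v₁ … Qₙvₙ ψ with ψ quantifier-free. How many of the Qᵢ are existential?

2

Eliminate → and ↔ using ¬ and ∨.
  ~(~((~(forall x. C(x)) | ~(exists u. H(u))) & (forall z. forall v. (~C(z) & C(v)))) | (forall q. ~H(q)))
Drive negations inward (¬∀x A ≡ ∃x ¬A, ¬∃x A ≡ ∀x ¬A, De Morgan for ∧/∨):
  ((exists x. ~C(x)) | (forall u. ~H(u))) & (forall z. forall v. (~C(z) & C(v))) & (exists q. H(q))
All bound variables are already distinct, so no renaming is needed.
Finally move all quantifiers to the prefix:
  exists x. forall u. forall z. forall v. exists q. ((~C(x) | ~H(u)) & ~C(z) & C(v) & H(q))
The prefix is exists x forall u forall z forall v exists q: 3 universal, 2 existential.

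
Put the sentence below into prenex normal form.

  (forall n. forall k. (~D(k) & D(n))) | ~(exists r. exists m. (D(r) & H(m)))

Drive negations inward (¬∀x A ≡ ∃x ¬A, ¬∃x A ≡ ∀x ¬A, De Morgan for ∧/∨):
  (forall n. forall k. (~D(k) & D(n))) | (forall r. forall m. (~D(r) | ~H(m)))
All bound variables are already distinct, so no renaming is needed.
Pull the quantifiers to the front (each side's bound variable is not free in the other side):
  forall n. forall k. forall r. forall m. (~D(k) & D(n) | ~D(r) | ~H(m))

forall n. forall k. forall r. forall m. (~D(k) & D(n) | ~D(r) | ~H(m))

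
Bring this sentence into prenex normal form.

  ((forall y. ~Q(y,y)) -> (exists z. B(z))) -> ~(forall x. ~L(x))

Rewrite implications/biconditionals: A → B as ¬A ∨ B.
  ~(~(forall y. ~Q(y,y)) | (exists z. B(z))) | ~(forall x. ~L(x))
Push ¬ through the quantifiers and connectives to reach negation normal form:
  (forall y. ~Q(y,y)) & (forall z. ~B(z)) | (exists x. L(x))
All bound variables are already distinct, so no renaming is needed.
Extract every quantifier outward, since the variables are now distinct and don't occur free across branches:
  forall y. forall z. exists x. (~Q(y,y) & ~B(z) | L(x))

forall y. forall z. exists x. (~Q(y,y) & ~B(z) | L(x))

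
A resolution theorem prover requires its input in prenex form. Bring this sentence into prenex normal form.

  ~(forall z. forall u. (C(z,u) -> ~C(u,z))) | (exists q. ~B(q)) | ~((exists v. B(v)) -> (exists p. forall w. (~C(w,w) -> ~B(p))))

exists z. exists u. exists q. exists v. forall p. exists w. (C(z,u) & C(u,z) | ~B(q) | B(v) & ~C(w,w) & B(p))

Eliminate → and ↔ using ¬ and ∨.
  ~(forall z. forall u. (~C(z,u) | ~C(u,z))) | (exists q. ~B(q)) | ~(~(exists v. B(v)) | (exists p. forall w. (~~C(w,w) | ~B(p))))
Move each ¬ inward, flipping quantifiers it crosses:
  (exists z. exists u. (C(z,u) & C(u,z))) | (exists q. ~B(q)) | (exists v. B(v)) & (forall p. exists w. (~C(w,w) & B(p)))
All bound variables are already distinct, so no renaming is needed.
Pull the quantifiers to the front (each side's bound variable is not free in the other side):
  exists z. exists u. exists q. exists v. forall p. exists w. (C(z,u) & C(u,z) | ~B(q) | B(v) & ~C(w,w) & B(p))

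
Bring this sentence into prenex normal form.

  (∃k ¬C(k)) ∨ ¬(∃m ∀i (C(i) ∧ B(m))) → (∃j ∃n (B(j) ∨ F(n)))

Rewrite implications/biconditionals: A → B as ¬A ∨ B.
  ¬((∃k ¬C(k)) ∨ ¬(∃m ∀i (C(i) ∧ B(m)))) ∨ (∃j ∃n (B(j) ∨ F(n)))
Push ¬ through the quantifiers and connectives to reach negation normal form:
  (∀k C(k)) ∧ (∃m ∀i (C(i) ∧ B(m))) ∨ (∃j ∃n (B(j) ∨ F(n)))
Finally move all quantifiers to the prefix:
  ∀k ∃m ∀i ∃j ∃n (C(k) ∧ C(i) ∧ B(m) ∨ B(j) ∨ F(n))

∀k ∃m ∀i ∃j ∃n (C(k) ∧ C(i) ∧ B(m) ∨ B(j) ∨ F(n))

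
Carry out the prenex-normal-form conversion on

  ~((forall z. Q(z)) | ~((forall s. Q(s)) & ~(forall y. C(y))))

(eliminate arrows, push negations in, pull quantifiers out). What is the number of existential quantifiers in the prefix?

Move each ¬ inward, flipping quantifiers it crosses:
  (exists z. ~Q(z)) & (forall s. Q(s)) & (exists y. ~C(y))
Pull the quantifiers to the front (each side's bound variable is not free in the other side):
  exists z. forall s. exists y. (~Q(z) & Q(s) & ~C(y))
The prefix is exists z forall s exists y: 1 universal, 2 existential.

2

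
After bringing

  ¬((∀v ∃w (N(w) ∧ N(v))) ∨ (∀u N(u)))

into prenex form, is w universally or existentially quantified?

Move each ¬ inward, flipping quantifiers it crosses:
  (∃v ∀w (¬N(w) ∨ ¬N(v))) ∧ (∃u ¬N(u))
Pull the quantifiers to the front (each side's bound variable is not free in the other side):
  ∃v ∀w ∃u ((¬N(w) ∨ ¬N(v)) ∧ ¬N(u))
The quantifier ∃w sits under an odd number of negations, so it flips to ∀w.

universal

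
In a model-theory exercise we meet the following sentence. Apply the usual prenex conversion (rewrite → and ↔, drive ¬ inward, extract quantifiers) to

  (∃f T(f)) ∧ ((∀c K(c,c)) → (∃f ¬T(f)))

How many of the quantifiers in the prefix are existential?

First replace A → B with ¬A ∨ B.
  (∃f T(f)) ∧ (¬(∀c K(c,c)) ∨ (∃f ¬T(f)))
Drive negations inward (¬∀x A ≡ ∃x ¬A, ¬∃x A ≡ ∀x ¬A, De Morgan for ∧/∨):
  (∃f T(f)) ∧ ((∃c ¬K(c,c)) ∨ (∃f ¬T(f)))
Give each quantifier a distinct variable: f↦x.
  (∃f T(f)) ∧ ((∃c ¬K(c,c)) ∨ (∃x ¬T(x)))
Finally move all quantifiers to the prefix:
  ∃f ∃c ∃x (T(f) ∧ (¬K(c,c) ∨ ¬T(x)))
The prefix is ∃f ∃c ∃x: 0 universal, 3 existential.

3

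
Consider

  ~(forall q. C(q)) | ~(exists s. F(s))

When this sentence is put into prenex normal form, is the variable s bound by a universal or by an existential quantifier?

Push ¬ through the quantifiers and connectives to reach negation normal form:
  (exists q. ~C(q)) | (forall s. ~F(s))
All bound variables are already distinct, so no renaming is needed.
Pull the quantifiers to the front (each side's bound variable is not free in the other side):
  exists q. forall s. (~C(q) | ~F(s))
The quantifier exists s sits under an odd number of negations, so it flips to forall s.

universal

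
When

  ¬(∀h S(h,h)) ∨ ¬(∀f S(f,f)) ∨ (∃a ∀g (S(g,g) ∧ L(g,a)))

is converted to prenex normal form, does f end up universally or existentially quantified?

existential

Drive negations inward (¬∀x A ≡ ∃x ¬A, ¬∃x A ≡ ∀x ¬A, De Morgan for ∧/∨):
  (∃h ¬S(h,h)) ∨ (∃f ¬S(f,f)) ∨ (∃a ∀g (S(g,g) ∧ L(g,a)))
All bound variables are already distinct, so no renaming is needed.
Pull the quantifiers to the front (each side's bound variable is not free in the other side):
  ∃h ∃f ∃a ∀g (¬S(h,h) ∨ ¬S(f,f) ∨ S(g,g) ∧ L(g,a))
The quantifier ∀f sits under an odd number of negations, so it flips to ∃f.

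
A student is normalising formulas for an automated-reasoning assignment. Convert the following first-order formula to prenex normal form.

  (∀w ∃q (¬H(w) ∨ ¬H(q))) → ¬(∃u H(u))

First replace A → B with ¬A ∨ B.
  ¬(∀w ∃q (¬H(w) ∨ ¬H(q))) ∨ ¬(∃u H(u))
Drive negations inward (¬∀x A ≡ ∃x ¬A, ¬∃x A ≡ ∀x ¬A, De Morgan for ∧/∨):
  (∃w ∀q (H(w) ∧ H(q))) ∨ (∀u ¬H(u))
Finally move all quantifiers to the prefix:
  ∃w ∀q ∀u (H(w) ∧ H(q) ∨ ¬H(u))

∃w ∀q ∀u (H(w) ∧ H(q) ∨ ¬H(u))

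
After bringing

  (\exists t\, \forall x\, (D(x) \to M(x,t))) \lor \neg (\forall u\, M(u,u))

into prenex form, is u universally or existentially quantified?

existential

Rewrite implications/biconditionals: A → B as ¬A ∨ B.
  (\exists t\, \forall x\, (\neg D(x) \lor M(x,t))) \lor \neg (\forall u\, M(u,u))
Move each ¬ inward, flipping quantifiers it crosses:
  (\exists t\, \forall x\, (\neg D(x) \lor M(x,t))) \lor (\exists u\, \neg M(u,u))
All bound variables are already distinct, so no renaming is needed.
Finally move all quantifiers to the prefix:
  \exists t\, \forall x\, \exists u\, (\neg D(x) \lor M(x,t) \lor \neg M(u,u))
The quantifier \forall u sits under an odd number of negations (counting the antecedent side of each →), so it flips to \exists u.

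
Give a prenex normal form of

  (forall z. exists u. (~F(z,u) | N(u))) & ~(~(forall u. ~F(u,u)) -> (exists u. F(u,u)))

Rewrite implications/biconditionals: A → B as ¬A ∨ B.
  (forall z. exists u. (~F(z,u) | N(u))) & ~(~~(forall u. ~F(u,u)) | (exists u. F(u,u)))
Move each ¬ inward, flipping quantifiers it crosses:
  (forall z. exists u. (~F(z,u) | N(u))) & (exists u. F(u,u)) & (forall u. ~F(u,u))
Standardize variables apart so no two quantifiers bind the same name: u↦u1, u↦w1.
  (forall z. exists u. (~F(z,u) | N(u))) & (exists u1. F(u1,u1)) & (forall w1. ~F(w1,w1))
Extract every quantifier outward, since the variables are now distinct and don't occur free across branches:
  forall z. exists u. exists u1. forall w1. ((~F(z,u) | N(u)) & F(u1,u1) & ~F(w1,w1))

forall z. exists u. exists u1. forall w1. ((~F(z,u) | N(u)) & F(u1,u1) & ~F(w1,w1))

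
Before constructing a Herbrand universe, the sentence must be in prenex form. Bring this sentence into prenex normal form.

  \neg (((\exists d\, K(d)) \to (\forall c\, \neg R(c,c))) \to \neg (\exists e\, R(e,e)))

\forall d\, \forall c\, \exists e\, ((\neg K(d) \lor \neg R(c,c)) \land R(e,e))

Eliminate → and ↔ using ¬ and ∨.
  \neg (\neg (\neg (\exists d\, K(d)) \lor (\forall c\, \neg R(c,c))) \lor \neg (\exists e\, R(e,e)))
Move each ¬ inward, flipping quantifiers it crosses:
  ((\forall d\, \neg K(d)) \lor (\forall c\, \neg R(c,c))) \land (\exists e\, R(e,e))
Pull the quantifiers to the front (each side's bound variable is not free in the other side):
  \forall d\, \forall c\, \exists e\, ((\neg K(d) \lor \neg R(c,c)) \land R(e,e))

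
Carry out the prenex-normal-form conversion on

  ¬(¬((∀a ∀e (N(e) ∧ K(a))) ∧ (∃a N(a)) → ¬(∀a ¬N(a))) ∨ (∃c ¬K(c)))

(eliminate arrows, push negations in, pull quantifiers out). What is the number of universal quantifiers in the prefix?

2

Eliminate → and ↔ using ¬ and ∨.
  ¬(¬(¬((∀a ∀e (N(e) ∧ K(a))) ∧ (∃a N(a))) ∨ ¬(∀a ¬N(a))) ∨ (∃c ¬K(c)))
Push ¬ through the quantifiers and connectives to reach negation normal form:
  ((∃a ∃e (¬N(e) ∨ ¬K(a))) ∨ (∀a ¬N(a)) ∨ (∃a N(a))) ∧ (∀c K(c))
Standardize variables apart so no two quantifiers bind the same name: a↦p, a↦v1.
  ((∃a ∃e (¬N(e) ∨ ¬K(a))) ∨ (∀p ¬N(p)) ∨ (∃v1 N(v1))) ∧ (∀c K(c))
Pull the quantifiers to the front (each side's bound variable is not free in the other side):
  ∃a ∃e ∀p ∃v1 ∀c ((¬N(e) ∨ ¬K(a) ∨ ¬N(p) ∨ N(v1)) ∧ K(c))
The prefix is ∃a ∃e ∀p ∃v1 ∀c: 2 universal, 3 existential.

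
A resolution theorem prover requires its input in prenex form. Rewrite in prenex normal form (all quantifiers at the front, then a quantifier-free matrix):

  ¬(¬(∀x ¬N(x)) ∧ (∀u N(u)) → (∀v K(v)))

Eliminate → and ↔ using ¬ and ∨.
  ¬(¬(¬(∀x ¬N(x)) ∧ (∀u N(u))) ∨ (∀v K(v)))
Drive negations inward (¬∀x A ≡ ∃x ¬A, ¬∃x A ≡ ∀x ¬A, De Morgan for ∧/∨):
  (∃x N(x)) ∧ (∀u N(u)) ∧ (∃v ¬K(v))
Pull the quantifiers to the front (each side's bound variable is not free in the other side):
  ∃x ∀u ∃v (N(x) ∧ N(u) ∧ ¬K(v))

∃x ∀u ∃v (N(x) ∧ N(u) ∧ ¬K(v))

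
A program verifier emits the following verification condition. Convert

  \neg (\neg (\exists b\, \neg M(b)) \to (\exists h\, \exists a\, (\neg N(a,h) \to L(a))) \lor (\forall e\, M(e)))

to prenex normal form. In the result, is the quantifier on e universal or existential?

Rewrite implications/biconditionals: A → B as ¬A ∨ B.
  \neg (\neg \neg (\exists b\, \neg M(b)) \lor (\exists h\, \exists a\, (\neg \neg N(a,h) \lor L(a))) \lor (\forall e\, M(e)))
Push ¬ through the quantifiers and connectives to reach negation normal form:
  (\forall b\, M(b)) \land (\forall h\, \forall a\, (\neg N(a,h) \land \neg L(a))) \land (\exists e\, \neg M(e))
Finally move all quantifiers to the prefix:
  \forall b\, \forall h\, \forall a\, \exists e\, (M(b) \land \neg N(a,h) \land \neg L(a) \land \neg M(e))
The quantifier \forall e sits under an odd number of negations (counting the antecedent side of each →), so it flips to \exists e.

existential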